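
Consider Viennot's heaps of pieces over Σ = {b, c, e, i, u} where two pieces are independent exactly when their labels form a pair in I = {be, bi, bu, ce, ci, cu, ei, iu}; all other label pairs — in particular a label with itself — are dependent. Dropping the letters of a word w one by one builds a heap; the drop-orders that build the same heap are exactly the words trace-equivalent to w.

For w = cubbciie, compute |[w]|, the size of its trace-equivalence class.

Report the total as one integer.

420

drop 0:c onto floor
drop 1:u onto floor
drop 2:b onto {0:c}
drop 3:b onto {2:b}
drop 4:c onto {3:b}
drop 5:i onto floor
drop 6:i onto {5:i}
drop 7:e onto {1:u}
ground layer = {0:c, 1:u, 5:i}
drop-orders for the pieces not yet dropped (sum over which currently-grounded one goes next):
  1 to go: {4} 1  {6} 1  {7} 1
  2 to go: {1,7} 1  {3,4} 1  {4,6} 2  {4,7} 2  {5,6} 1  {6,7} 2
  3 to go: {1,4,7} 3  {1,6,7} 3  {2,3,4} 1  {3,4,6} 3  {3,4,7} 3  {4,5,6} 3  {4,6,7} 6  {5,6,7} 3
  4 to go: {0,2,3,4} 1  {1,3,4,7} 6  {1,4,6,7} 12  {1,5,6,7} 6  {2,3,4,6} 4  {2,3,4,7} 4  {3,4,5,6} 6  {3,4,6,7} 12  {4,5,6,7} 12
  5 to go: {0,2,3,4,6} 5  {0,2,3,4,7} 5  {1,2,3,4,7} 10  {1,3,4,6,7} 30  {1,4,5,6,7} 30  {2,3,4,5,6} 10  {2,3,4,6,7} 20  {3,4,5,6,7} 30
  6 to go: {0,1,2,3,4,7} 15  {0,2,3,4,5,6} 15  {0,2,3,4,6,7} 30  {1,2,3,4,6,7} 60  {1,3,4,5,6,7} 90  {2,3,4,5,6,7} 60
  if 0:c drops first: 210 orders
  if 1:u drops first: 105 orders
  if 5:i drops first: 105 orders
heap linearizations: 420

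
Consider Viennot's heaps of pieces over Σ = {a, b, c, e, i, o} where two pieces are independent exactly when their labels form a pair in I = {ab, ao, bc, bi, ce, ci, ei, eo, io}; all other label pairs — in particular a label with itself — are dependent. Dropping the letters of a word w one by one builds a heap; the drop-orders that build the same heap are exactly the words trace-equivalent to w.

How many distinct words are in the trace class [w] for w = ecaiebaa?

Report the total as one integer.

14

piece 0:e — minimal
piece 1:c — minimal
piece 2:a rests on {0:e, 1:c}
piece 3:i rests on {2:a}
piece 4:e rests on {2:a}
piece 5:b rests on {4:e}
piece 6:a rests on {3:i, 4:e}
piece 7:a rests on {6:a}
minimal pieces: {0:e, 1:c}
ways to finish when only these pieces remain (= sum over removing one remaining piece with nothing left below it):
  1 left: {5}→1  {7}→1
  2 left: {5,7}→2  {6,7}→1
  3 left: {3,6,7}→1  {5,6,7}→3
  4 left: {3,5,6,7}→4  {4,5,6,7}→3
  5 left: {3,4,5,6,7}→7
  6 left: {2,3,4,5,6,7}→7
  placing 0:e first → 7 extensions
  placing 1:c first → 7 extensions
total linear extensions = 14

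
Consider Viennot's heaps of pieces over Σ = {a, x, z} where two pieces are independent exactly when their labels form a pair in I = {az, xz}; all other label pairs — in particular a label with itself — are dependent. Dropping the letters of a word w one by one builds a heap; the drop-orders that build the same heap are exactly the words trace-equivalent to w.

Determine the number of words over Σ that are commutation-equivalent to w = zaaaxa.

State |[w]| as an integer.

6

piece 0:z — minimal
piece 1:a — minimal
piece 2:a rests on {1:a}
piece 3:a rests on {2:a}
piece 4:x rests on {3:a}
piece 5:a rests on {4:x}
minimal pieces: {0:z, 1:a}
ways to finish when only these pieces remain (= sum over removing one remaining piece with nothing left below it):
  1 left: {0}→1  {5}→1
  2 left: {0,5}→2  {4,5}→1
  3 left: {0,4,5}→3  {3,4,5}→1
  4 left: {0,3,4,5}→4  {2,3,4,5}→1
  placing 0:z first → 1 extensions
  placing 1:a first → 5 extensions
total linear extensions = 6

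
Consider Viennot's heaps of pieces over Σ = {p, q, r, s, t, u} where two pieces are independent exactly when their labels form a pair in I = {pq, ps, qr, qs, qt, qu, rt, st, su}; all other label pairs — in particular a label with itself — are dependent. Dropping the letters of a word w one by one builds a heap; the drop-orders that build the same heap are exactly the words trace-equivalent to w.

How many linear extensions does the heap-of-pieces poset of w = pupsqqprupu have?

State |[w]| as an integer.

275

#0=p has no predecessor
#1=u depends on [0:p]
#2=p depends on [1:u]
#3=s has no predecessor
#4=q has no predecessor
#5=q depends on [4:q]
#6=p depends on [2:p]
#7=r depends on [3:s, 6:p]
#8=u depends on [7:r]
#9=p depends on [8:u]
#10=u depends on [9:p]
sources: [0:p, 3:s, 4:q]
N(rest) = Σ N(rest − s) over sources s of rest; N(one piece) = 1:
  size 1 → [5]=1  [10]=1
  size 2 → [4,5]=1  [5,10]=2  [9,10]=1
  size 3 → [4,5,10]=3  [5,9,10]=3  [8,9,10]=1
  size 4 → [4,5,9,10]=6  [5,8,9,10]=4  [7,8,9,10]=1
  size 5 → [3,7,8,9,10]=1  [4,5,8,9,10]=10  [5,7,8,9,10]=5  [6,7,8,9,10]=1
  size 6 → [2,6,7,8,9,10]=1  [3,5,7,8,9,10]=6  [3,6,7,8,9,10]=2  [4,5,7,8,9,10]=15  [5,6,7,8,9,10]=6
  size 7 → [1,2,6,7,8,9,10]=1  [2,3,6,7,8,9,10]=3  [2,5,6,7,8,9,10]=7  [3,4,5,7,8,9,10]=21  [3,5,6,7,8,9,10]=14  [4,5,6,7,8,9,10]=21
  size 8 → [0,1,2,6,7,8,9,10]=1  [1,2,3,6,7,8,9,10]=4  [1,2,5,6,7,8,9,10]=8  [2,3,5,6,7,8,9,10]=24  [2,4,5,6,7,8,9,10]=28  [3,4,5,6,7,8,9,10]=56
  size 9 → [0,1,2,3,6,7,8,9,10]=5  [0,1,2,5,6,7,8,9,10]=9  [1,2,3,5,6,7,8,9,10]=36  [1,2,4,5,6,7,8,9,10]=36  [2,3,4,5,6,7,8,9,10]=108
  first=0(p) contributes 180
  first=3(s) contributes 45
  first=4(q) contributes 50
|[w]| = 275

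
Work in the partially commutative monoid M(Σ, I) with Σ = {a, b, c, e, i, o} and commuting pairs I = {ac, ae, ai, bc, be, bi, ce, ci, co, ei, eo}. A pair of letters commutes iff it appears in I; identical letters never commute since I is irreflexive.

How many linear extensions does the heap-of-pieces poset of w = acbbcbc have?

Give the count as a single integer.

#0=a has no predecessor
#1=c has no predecessor
#2=b depends on [0:a]
#3=b depends on [2:b]
#4=c depends on [1:c]
#5=b depends on [3:b]
#6=c depends on [4:c]
sources: [0:a, 1:c]
N(rest) = Σ N(rest − s) over sources s of rest; N(one piece) = 1:
  size 1 → [5]=1  [6]=1
  size 2 → [3,5]=1  [4,6]=1  [5,6]=2
  size 3 → [1,4,6]=1  [2,3,5]=1  [3,5,6]=3  [4,5,6]=3
  size 4 → [0,2,3,5]=1  [1,4,5,6]=4  [2,3,5,6]=4  [3,4,5,6]=6
  size 5 → [0,2,3,5,6]=5  [1,3,4,5,6]=10  [2,3,4,5,6]=10
  first=0(a) contributes 20
  first=1(c) contributes 15
|[w]| = 35

35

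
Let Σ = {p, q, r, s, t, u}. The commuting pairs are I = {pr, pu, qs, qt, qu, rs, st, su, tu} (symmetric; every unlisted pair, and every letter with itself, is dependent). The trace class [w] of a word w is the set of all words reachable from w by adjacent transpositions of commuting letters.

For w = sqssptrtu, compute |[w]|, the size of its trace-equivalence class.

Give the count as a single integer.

0(s) covers ∅
1(q) covers ∅
2(s) covers 0:s
3(s) covers 2:s
4(p) covers 1:q, 3:s
5(t) covers 4:p
6(r) covers 5:t
7(t) covers 6:r
8(u) covers 6:r
floor of heap: 0:s, 1:q
completions by unplaced set U, small U first (add the entries for U minus each lowest piece of U):
  |U|=1: {7}:1  {8}:1
  |U|=2: {7,8}:2
  |U|=3: {6,7,8}:2
  |U|=4: {5,6,7,8}:2
  |U|=5: {4,5,6,7,8}:2
  |U|=6: {1,4,5,6,7,8}:2  {3,4,5,6,7,8}:2
  |U|=7: {1,3,4,5,6,7,8}:4  {2,3,4,5,6,7,8}:2
  start at 0(s): 6
  start at 1(q): 2
sum over floor = 8

8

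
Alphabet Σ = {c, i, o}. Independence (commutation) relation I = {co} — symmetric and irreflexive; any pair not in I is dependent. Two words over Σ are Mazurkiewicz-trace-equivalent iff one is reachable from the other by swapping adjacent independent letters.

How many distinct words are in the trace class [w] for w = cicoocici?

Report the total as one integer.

6

#0=c has no predecessor
#1=i depends on [0:c]
#2=c depends on [1:i]
#3=o depends on [1:i]
#4=o depends on [3:o]
#5=c depends on [2:c]
#6=i depends on [4:o, 5:c]
#7=c depends on [6:i]
#8=i depends on [7:c]
sources: [0:c]
N(rest) = Σ N(rest − s) over sources s of rest; N(one piece) = 1:
  size 1 → [8]=1
  size 2 → [7,8]=1
  size 3 → [6,7,8]=1
  size 4 → [4,6,7,8]=1  [5,6,7,8]=1
  size 5 → [2,5,6,7,8]=1  [3,4,6,7,8]=1  [4,5,6,7,8]=2
  size 6 → [2,4,5,6,7,8]=3  [3,4,5,6,7,8]=3
  size 7 → [2,3,4,5,6,7,8]=6
  first=0(c) contributes 6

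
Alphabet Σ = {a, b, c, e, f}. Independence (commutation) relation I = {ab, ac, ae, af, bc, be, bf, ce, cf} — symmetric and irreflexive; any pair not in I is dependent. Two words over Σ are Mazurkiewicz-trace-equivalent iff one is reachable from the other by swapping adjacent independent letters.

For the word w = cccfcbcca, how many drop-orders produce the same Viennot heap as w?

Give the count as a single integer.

504

#0=c has no predecessor
#1=c depends on [0:c]
#2=c depends on [1:c]
#3=f has no predecessor
#4=c depends on [2:c]
#5=b has no predecessor
#6=c depends on [4:c]
#7=c depends on [6:c]
#8=a has no predecessor
sources: [0:c, 3:f, 5:b, 8:a]
N(rest) = Σ N(rest − s) over sources s of rest; N(one piece) = 1:
  size 1 → [3]=1  [5]=1  [7]=1  [8]=1
  size 2 → [3,5]=2  [3,7]=2  [3,8]=2  [5,7]=2  [5,8]=2  [6,7]=1  [7,8]=2
  size 3 → [3,5,7]=6  [3,5,8]=6  [3,6,7]=3  [3,7,8]=6  [4,6,7]=1  [5,6,7]=3  [5,7,8]=6  [6,7,8]=3
  size 4 → [2,4,6,7]=1  [3,4,6,7]=4  [3,5,6,7]=12  [3,5,7,8]=24  [3,6,7,8]=12  [4,5,6,7]=4  [4,6,7,8]=4  [5,6,7,8]=12
  size 5 → [1,2,4,6,7]=1  [2,3,4,6,7]=5  [2,4,5,6,7]=5  [2,4,6,7,8]=5  [3,4,5,6,7]=20  [3,4,6,7,8]=20  [3,5,6,7,8]=60  [4,5,6,7,8]=20
  size 6 → [0,1,2,4,6,7]=1  [1,2,3,4,6,7]=6  [1,2,4,5,6,7]=6  [1,2,4,6,7,8]=6  [2,3,4,5,6,7]=30  [2,3,4,6,7,8]=30  [2,4,5,6,7,8]=30  [3,4,5,6,7,8]=120
  size 7 → [0,1,2,3,4,6,7]=7  [0,1,2,4,5,6,7]=7  [0,1,2,4,6,7,8]=7  [1,2,3,4,5,6,7]=42  [1,2,3,4,6,7,8]=42  [1,2,4,5,6,7,8]=42  [2,3,4,5,6,7,8]=210
  first=0(c) contributes 336
  first=3(f) contributes 56
  first=5(b) contributes 56
  first=8(a) contributes 56
|[w]| = 504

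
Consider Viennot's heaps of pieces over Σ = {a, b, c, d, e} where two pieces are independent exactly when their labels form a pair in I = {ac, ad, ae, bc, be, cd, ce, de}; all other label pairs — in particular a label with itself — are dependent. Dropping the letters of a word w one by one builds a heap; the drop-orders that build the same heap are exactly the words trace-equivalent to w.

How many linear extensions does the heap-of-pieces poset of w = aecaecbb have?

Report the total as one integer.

#0=a has no predecessor
#1=e has no predecessor
#2=c has no predecessor
#3=a depends on [0:a]
#4=e depends on [1:e]
#5=c depends on [2:c]
#6=b depends on [3:a]
#7=b depends on [6:b]
sources: [0:a, 1:e, 2:c]
N(rest) = Σ N(rest − s) over sources s of rest; N(one piece) = 1:
  size 1 → [4]=1  [5]=1  [7]=1
  size 2 → [1,4]=1  [2,5]=1  [4,5]=2  [4,7]=2  [5,7]=2  [6,7]=1
  size 3 → [1,4,5]=3  [1,4,7]=3  [2,4,5]=3  [2,5,7]=3  [3,6,7]=1  [4,5,7]=6  [4,6,7]=3  [5,6,7]=3
  size 4 → [0,3,6,7]=1  [1,2,4,5]=6  [1,4,5,7]=12  [1,4,6,7]=6  [2,4,5,7]=12  [2,5,6,7]=6  [3,4,6,7]=4  [3,5,6,7]=4  [4,5,6,7]=12
  size 5 → [0,3,4,6,7]=5  [0,3,5,6,7]=5  [1,2,4,5,7]=30  [1,3,4,6,7]=10  [1,4,5,6,7]=30  [2,3,5,6,7]=10  [2,4,5,6,7]=30  [3,4,5,6,7]=20
  size 6 → [0,1,3,4,6,7]=15  [0,2,3,5,6,7]=15  [0,3,4,5,6,7]=30  [1,2,4,5,6,7]=90  [1,3,4,5,6,7]=60  [2,3,4,5,6,7]=60
  first=0(a) contributes 210
  first=1(e) contributes 105
  first=2(c) contributes 105
|[w]| = 420

420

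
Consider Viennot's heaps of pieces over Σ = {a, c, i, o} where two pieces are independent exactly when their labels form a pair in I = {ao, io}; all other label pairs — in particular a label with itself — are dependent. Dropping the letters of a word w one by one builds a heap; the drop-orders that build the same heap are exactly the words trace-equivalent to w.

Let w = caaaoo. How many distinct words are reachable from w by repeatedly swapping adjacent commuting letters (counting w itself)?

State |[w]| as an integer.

0(c) covers ∅
1(a) covers 0:c
2(a) covers 1:a
3(a) covers 2:a
4(o) covers 0:c
5(o) covers 4:o
floor of heap: 0:c
completions by unplaced set U, small U first (add the entries for U minus each lowest piece of U):
  |U|=1: {3}:1  {5}:1
  |U|=2: {2,3}:1  {3,5}:2  {4,5}:1
  |U|=3: {1,2,3}:1  {2,3,5}:3  {3,4,5}:3
  |U|=4: {1,2,3,5}:4  {2,3,4,5}:6
  start at 0(c): 10

10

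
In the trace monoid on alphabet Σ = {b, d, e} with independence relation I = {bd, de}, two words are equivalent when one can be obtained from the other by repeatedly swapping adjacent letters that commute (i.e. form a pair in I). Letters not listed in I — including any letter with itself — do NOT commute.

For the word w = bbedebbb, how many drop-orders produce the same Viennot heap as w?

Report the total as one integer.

piece 0:b — minimal
piece 1:b rests on {0:b}
piece 2:e rests on {1:b}
piece 3:d — minimal
piece 4:e rests on {2:e}
piece 5:b rests on {4:e}
piece 6:b rests on {5:b}
piece 7:b rests on {6:b}
minimal pieces: {0:b, 3:d}
ways to finish when only these pieces remain (= sum over removing one remaining piece with nothing left below it):
  1 left: {3}→1  {7}→1
  2 left: {3,7}→2  {6,7}→1
  3 left: {3,6,7}→3  {5,6,7}→1
  4 left: {3,5,6,7}→4  {4,5,6,7}→1
  5 left: {2,4,5,6,7}→1  {3,4,5,6,7}→5
  6 left: {1,2,4,5,6,7}→1  {2,3,4,5,6,7}→6
  placing 0:b first → 7 extensions
  placing 3:d first → 1 extensions
total linear extensions = 8

8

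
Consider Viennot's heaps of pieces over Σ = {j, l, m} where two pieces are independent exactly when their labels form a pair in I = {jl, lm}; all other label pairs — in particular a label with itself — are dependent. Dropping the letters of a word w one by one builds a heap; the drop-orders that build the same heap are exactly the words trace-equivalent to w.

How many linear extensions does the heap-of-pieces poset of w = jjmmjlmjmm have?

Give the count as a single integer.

#0=j has no predecessor
#1=j depends on [0:j]
#2=m depends on [1:j]
#3=m depends on [2:m]
#4=j depends on [3:m]
#5=l has no predecessor
#6=m depends on [4:j]
#7=j depends on [6:m]
#8=m depends on [7:j]
#9=m depends on [8:m]
sources: [0:j, 5:l]
N(rest) = Σ N(rest − s) over sources s of rest; N(one piece) = 1:
  size 1 → [5]=1  [9]=1
  size 2 → [5,9]=2  [8,9]=1
  size 3 → [5,8,9]=3  [7,8,9]=1
  size 4 → [5,7,8,9]=4  [6,7,8,9]=1
  size 5 → [4,6,7,8,9]=1  [5,6,7,8,9]=5
  size 6 → [3,4,6,7,8,9]=1  [4,5,6,7,8,9]=6
  size 7 → [2,3,4,6,7,8,9]=1  [3,4,5,6,7,8,9]=7
  size 8 → [1,2,3,4,6,7,8,9]=1  [2,3,4,5,6,7,8,9]=8
  first=0(j) contributes 9
  first=5(l) contributes 1
|[w]| = 10

10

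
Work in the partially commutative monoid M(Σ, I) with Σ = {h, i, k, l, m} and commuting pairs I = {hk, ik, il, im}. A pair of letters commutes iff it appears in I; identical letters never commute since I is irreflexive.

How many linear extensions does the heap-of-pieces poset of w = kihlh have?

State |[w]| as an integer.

3

#0=k has no predecessor
#1=i has no predecessor
#2=h depends on [1:i]
#3=l depends on [0:k, 2:h]
#4=h depends on [3:l]
sources: [0:k, 1:i]
N(rest) = Σ N(rest − s) over sources s of rest; N(one piece) = 1:
  size 1 → [4]=1
  size 2 → [3,4]=1
  size 3 → [0,3,4]=1  [2,3,4]=1
  first=0(k) contributes 1
  first=1(i) contributes 2
|[w]| = 3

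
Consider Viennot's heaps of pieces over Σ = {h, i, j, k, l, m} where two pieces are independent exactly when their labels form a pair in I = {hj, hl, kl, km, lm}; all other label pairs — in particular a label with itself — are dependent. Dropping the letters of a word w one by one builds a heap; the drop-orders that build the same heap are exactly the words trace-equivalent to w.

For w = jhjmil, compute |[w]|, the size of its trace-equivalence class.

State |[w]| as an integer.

3

#0=j has no predecessor
#1=h has no predecessor
#2=j depends on [0:j]
#3=m depends on [1:h, 2:j]
#4=i depends on [3:m]
#5=l depends on [4:i]
sources: [0:j, 1:h]
N(rest) = Σ N(rest − s) over sources s of rest; N(one piece) = 1:
  size 1 → [5]=1
  size 2 → [4,5]=1
  size 3 → [3,4,5]=1
  size 4 → [1,3,4,5]=1  [2,3,4,5]=1
  first=0(j) contributes 2
  first=1(h) contributes 1
|[w]| = 3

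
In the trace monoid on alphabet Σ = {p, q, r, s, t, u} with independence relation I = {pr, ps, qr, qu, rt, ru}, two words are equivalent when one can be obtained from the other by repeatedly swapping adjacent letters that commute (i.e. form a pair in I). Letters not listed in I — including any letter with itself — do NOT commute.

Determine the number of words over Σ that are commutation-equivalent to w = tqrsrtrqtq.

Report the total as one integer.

45

piece 0:t — minimal
piece 1:q rests on {0:t}
piece 2:r — minimal
piece 3:s rests on {1:q, 2:r}
piece 4:r rests on {3:s}
piece 5:t rests on {3:s}
piece 6:r rests on {4:r}
piece 7:q rests on {5:t}
piece 8:t rests on {7:q}
piece 9:q rests on {8:t}
minimal pieces: {0:t, 2:r}
ways to finish when only these pieces remain (= sum over removing one remaining piece with nothing left below it):
  1 left: {6}→1  {9}→1
  2 left: {4,6}→1  {6,9}→2  {8,9}→1
  3 left: {4,6,9}→3  {6,8,9}→3  {7,8,9}→1
  4 left: {4,6,8,9}→6  {5,7,8,9}→1  {6,7,8,9}→4
  5 left: {4,6,7,8,9}→10  {5,6,7,8,9}→5
  6 left: {4,5,6,7,8,9}→15
  7 left: {3,4,5,6,7,8,9}→15
  8 left: {1,3,4,5,6,7,8,9}→15  {2,3,4,5,6,7,8,9}→15
  placing 0:t first → 30 extensions
  placing 2:r first → 15 extensions
total linear extensions = 45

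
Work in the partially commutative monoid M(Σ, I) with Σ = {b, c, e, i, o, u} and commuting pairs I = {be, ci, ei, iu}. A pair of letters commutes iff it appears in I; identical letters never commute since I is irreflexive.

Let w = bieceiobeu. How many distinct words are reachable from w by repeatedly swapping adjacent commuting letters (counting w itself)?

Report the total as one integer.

32

piece 0:b — minimal
piece 1:i rests on {0:b}
piece 2:e — minimal
piece 3:c rests on {0:b, 2:e}
piece 4:e rests on {3:c}
piece 5:i rests on {1:i}
piece 6:o rests on {4:e, 5:i}
piece 7:b rests on {6:o}
piece 8:e rests on {6:o}
piece 9:u rests on {7:b, 8:e}
minimal pieces: {0:b, 2:e}
ways to finish when only these pieces remain (= sum over removing one remaining piece with nothing left below it):
  1 left: {9}→1
  2 left: {7,9}→1  {8,9}→1
  3 left: {7,8,9}→2
  4 left: {6,7,8,9}→2
  5 left: {4,6,7,8,9}→2  {5,6,7,8,9}→2
  6 left: {1,5,6,7,8,9}→2  {3,4,6,7,8,9}→2  {4,5,6,7,8,9}→4
  7 left: {1,4,5,6,7,8,9}→6  {2,3,4,6,7,8,9}→2  {3,4,5,6,7,8,9}→6
  8 left: {1,3,4,5,6,7,8,9}→12  {2,3,4,5,6,7,8,9}→8
  placing 0:b first → 20 extensions
  placing 2:e first → 12 extensions
total linear extensions = 32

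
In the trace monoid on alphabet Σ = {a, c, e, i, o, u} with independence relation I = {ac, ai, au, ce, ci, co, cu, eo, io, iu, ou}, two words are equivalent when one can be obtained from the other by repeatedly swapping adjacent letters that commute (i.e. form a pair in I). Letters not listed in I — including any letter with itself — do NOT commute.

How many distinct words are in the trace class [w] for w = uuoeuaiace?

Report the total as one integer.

560

drop 0:u onto floor
drop 1:u onto {0:u}
drop 2:o onto floor
drop 3:e onto {1:u}
drop 4:u onto {3:e}
drop 5:a onto {2:o, 3:e}
drop 6:i onto {3:e}
drop 7:a onto {5:a}
drop 8:c onto floor
drop 9:e onto {4:u, 6:i, 7:a}
ground layer = {0:u, 2:o, 8:c}
drop-orders for the pieces not yet dropped (sum over which currently-grounded one goes next):
  1 to go: {8} 1  {9} 1
  2 to go: {4,9} 1  {6,9} 1  {7,9} 1  {8,9} 2
  3 to go: {4,6,9} 2  {4,7,9} 2  {4,8,9} 3  {5,7,9} 1  {6,7,9} 2  {6,8,9} 3  {7,8,9} 3
  4 to go: {2,5,7,9} 1  {4,5,7,9} 3  {4,6,7,9} 6  {4,6,8,9} 8  {4,7,8,9} 8  {5,6,7,9} 3  {5,7,8,9} 4  {6,7,8,9} 8
  5 to go: {2,4,5,7,9} 4  {2,5,6,7,9} 4  {2,5,7,8,9} 5  {4,5,6,7,9} 12  {4,5,7,8,9} 15  {4,6,7,8,9} 30  {5,6,7,8,9} 15
  6 to go: {2,4,5,6,7,9} 20  {2,4,5,7,8,9} 24  {2,5,6,7,8,9} 24  {3,4,5,6,7,9} 12  {4,5,6,7,8,9} 72
  7 to go: {1,3,4,5,6,7,9} 12  {2,3,4,5,6,7,9} 32  {2,4,5,6,7,8,9} 140  {3,4,5,6,7,8,9} 84
  8 to go: {0,1,3,4,5,6,7,9} 12  {1,2,3,4,5,6,7,9} 44  {1,3,4,5,6,7,8,9} 96  {2,3,4,5,6,7,8,9} 256
  if 0:u drops first: 396 orders
  if 2:o drops first: 108 orders
  if 8:c drops first: 56 orders
heap linearizations: 560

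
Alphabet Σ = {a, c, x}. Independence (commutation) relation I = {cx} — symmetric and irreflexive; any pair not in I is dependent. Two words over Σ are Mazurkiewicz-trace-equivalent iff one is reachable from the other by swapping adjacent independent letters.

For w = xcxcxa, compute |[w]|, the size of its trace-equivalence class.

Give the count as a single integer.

10

drop 0:x onto floor
drop 1:c onto floor
drop 2:x onto {0:x}
drop 3:c onto {1:c}
drop 4:x onto {2:x}
drop 5:a onto {3:c, 4:x}
ground layer = {0:x, 1:c}
drop-orders for the pieces not yet dropped (sum over which currently-grounded one goes next):
  1 to go: {5} 1
  2 to go: {3,5} 1  {4,5} 1
  3 to go: {1,3,5} 1  {2,4,5} 1  {3,4,5} 2
  4 to go: {0,2,4,5} 1  {1,3,4,5} 3  {2,3,4,5} 3
  if 0:x drops first: 6 orders
  if 1:c drops first: 4 orders
heap linearizations: 10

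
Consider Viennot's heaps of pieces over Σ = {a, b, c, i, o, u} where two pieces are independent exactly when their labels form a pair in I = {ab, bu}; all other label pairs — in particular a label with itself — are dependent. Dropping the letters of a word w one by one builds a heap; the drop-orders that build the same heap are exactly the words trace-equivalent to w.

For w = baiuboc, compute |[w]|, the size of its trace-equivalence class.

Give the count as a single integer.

4

0(b) covers ∅
1(a) covers ∅
2(i) covers 0:b, 1:a
3(u) covers 2:i
4(b) covers 2:i
5(o) covers 3:u, 4:b
6(c) covers 5:o
floor of heap: 0:b, 1:a
completions by unplaced set U, small U first (add the entries for U minus each lowest piece of U):
  |U|=1: {6}:1
  |U|=2: {5,6}:1
  |U|=3: {3,5,6}:1  {4,5,6}:1
  |U|=4: {3,4,5,6}:2
  |U|=5: {2,3,4,5,6}:2
  start at 0(b): 2
  start at 1(a): 2
sum over floor = 4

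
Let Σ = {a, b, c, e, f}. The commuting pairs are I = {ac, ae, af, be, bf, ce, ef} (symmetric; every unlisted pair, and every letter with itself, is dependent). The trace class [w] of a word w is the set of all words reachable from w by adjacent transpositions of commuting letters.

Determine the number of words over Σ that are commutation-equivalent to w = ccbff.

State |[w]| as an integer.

3

piece 0:c — minimal
piece 1:c rests on {0:c}
piece 2:b rests on {1:c}
piece 3:f rests on {1:c}
piece 4:f rests on {3:f}
minimal pieces: {0:c}
ways to finish when only these pieces remain (= sum over removing one remaining piece with nothing left below it):
  1 left: {2}→1  {4}→1
  2 left: {2,4}→2  {3,4}→1
  3 left: {2,3,4}→3
  placing 0:c first → 3 extensions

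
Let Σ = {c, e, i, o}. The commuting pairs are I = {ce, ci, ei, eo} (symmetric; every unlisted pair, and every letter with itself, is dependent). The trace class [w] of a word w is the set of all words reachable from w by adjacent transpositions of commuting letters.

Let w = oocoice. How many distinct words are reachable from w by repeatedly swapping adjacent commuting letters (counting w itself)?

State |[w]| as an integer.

14

drop 0:o onto floor
drop 1:o onto {0:o}
drop 2:c onto {1:o}
drop 3:o onto {2:c}
drop 4:i onto {3:o}
drop 5:c onto {3:o}
drop 6:e onto floor
ground layer = {0:o, 6:e}
drop-orders for the pieces not yet dropped (sum over which currently-grounded one goes next):
  1 to go: {4} 1  {5} 1  {6} 1
  2 to go: {4,5} 2  {4,6} 2  {5,6} 2
  3 to go: {3,4,5} 2  {4,5,6} 6
  4 to go: {2,3,4,5} 2  {3,4,5,6} 8
  5 to go: {1,2,3,4,5} 2  {2,3,4,5,6} 10
  if 0:o drops first: 12 orders
  if 6:e drops first: 2 orders
heap linearizations: 14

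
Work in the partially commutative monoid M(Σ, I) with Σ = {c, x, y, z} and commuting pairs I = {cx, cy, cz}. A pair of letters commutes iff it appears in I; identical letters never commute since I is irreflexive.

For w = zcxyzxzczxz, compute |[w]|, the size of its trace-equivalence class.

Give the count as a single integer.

55

#0=z has no predecessor
#1=c has no predecessor
#2=x depends on [0:z]
#3=y depends on [2:x]
#4=z depends on [3:y]
#5=x depends on [4:z]
#6=z depends on [5:x]
#7=c depends on [1:c]
#8=z depends on [6:z]
#9=x depends on [8:z]
#10=z depends on [9:x]
sources: [0:z, 1:c]
N(rest) = Σ N(rest − s) over sources s of rest; N(one piece) = 1:
  size 1 → [7]=1  [10]=1
  size 2 → [1,7]=1  [7,10]=2  [9,10]=1
  size 3 → [1,7,10]=3  [7,9,10]=3  [8,9,10]=1
  size 4 → [1,7,9,10]=6  [6,8,9,10]=1  [7,8,9,10]=4
  size 5 → [1,7,8,9,10]=10  [5,6,8,9,10]=1  [6,7,8,9,10]=5
  size 6 → [1,6,7,8,9,10]=15  [4,5,6,8,9,10]=1  [5,6,7,8,9,10]=6
  size 7 → [1,5,6,7,8,9,10]=21  [3,4,5,6,8,9,10]=1  [4,5,6,7,8,9,10]=7
  size 8 → [1,4,5,6,7,8,9,10]=28  [2,3,4,5,6,8,9,10]=1  [3,4,5,6,7,8,9,10]=8
  size 9 → [0,2,3,4,5,6,8,9,10]=1  [1,3,4,5,6,7,8,9,10]=36  [2,3,4,5,6,7,8,9,10]=9
  first=0(z) contributes 45
  first=1(c) contributes 10
|[w]| = 55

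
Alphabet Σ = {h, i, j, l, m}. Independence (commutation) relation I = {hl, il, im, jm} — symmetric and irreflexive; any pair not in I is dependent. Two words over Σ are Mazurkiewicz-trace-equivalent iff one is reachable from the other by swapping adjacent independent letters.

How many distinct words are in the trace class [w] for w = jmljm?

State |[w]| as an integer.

4

0(j) covers ∅
1(m) covers ∅
2(l) covers 0:j, 1:m
3(j) covers 2:l
4(m) covers 2:l
floor of heap: 0:j, 1:m
completions by unplaced set U, small U first (add the entries for U minus each lowest piece of U):
  |U|=1: {3}:1  {4}:1
  |U|=2: {3,4}:2
  |U|=3: {2,3,4}:2
  start at 0(j): 2
  start at 1(m): 2
sum over floor = 4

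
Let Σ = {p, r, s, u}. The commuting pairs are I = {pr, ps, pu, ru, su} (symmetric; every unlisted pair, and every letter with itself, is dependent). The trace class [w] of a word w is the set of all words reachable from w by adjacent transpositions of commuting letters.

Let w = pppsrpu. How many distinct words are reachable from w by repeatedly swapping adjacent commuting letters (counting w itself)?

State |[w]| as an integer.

105

0(p) covers ∅
1(p) covers 0:p
2(p) covers 1:p
3(s) covers ∅
4(r) covers 3:s
5(p) covers 2:p
6(u) covers ∅
floor of heap: 0:p, 3:s, 6:u
completions by unplaced set U, small U first (add the entries for U minus each lowest piece of U):
  |U|=1: {4}:1  {5}:1  {6}:1
  |U|=2: {2,5}:1  {3,4}:1  {4,5}:2  {4,6}:2  {5,6}:2
  |U|=3: {1,2,5}:1  {2,4,5}:3  {2,5,6}:3  {3,4,5}:3  {3,4,6}:3  {4,5,6}:6
  |U|=4: {0,1,2,5}:1  {1,2,4,5}:4  {1,2,5,6}:4  {2,3,4,5}:6  {2,4,5,6}:12  {3,4,5,6}:12
  |U|=5: {0,1,2,4,5}:5  {0,1,2,5,6}:5  {1,2,3,4,5}:10  {1,2,4,5,6}:20  {2,3,4,5,6}:30
  start at 0(p): 60
  start at 3(s): 30
  start at 6(u): 15
sum over floor = 105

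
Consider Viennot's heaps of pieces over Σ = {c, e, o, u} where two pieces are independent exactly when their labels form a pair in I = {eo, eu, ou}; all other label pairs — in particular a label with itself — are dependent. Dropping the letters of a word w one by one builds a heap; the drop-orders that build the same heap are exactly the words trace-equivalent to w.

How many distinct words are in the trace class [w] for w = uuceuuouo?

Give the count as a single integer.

60

#0=u has no predecessor
#1=u depends on [0:u]
#2=c depends on [1:u]
#3=e depends on [2:c]
#4=u depends on [2:c]
#5=u depends on [4:u]
#6=o depends on [2:c]
#7=u depends on [5:u]
#8=o depends on [6:o]
sources: [0:u]
N(rest) = Σ N(rest − s) over sources s of rest; N(one piece) = 1:
  size 1 → [3]=1  [7]=1  [8]=1
  size 2 → [3,7]=2  [3,8]=2  [5,7]=1  [6,8]=1  [7,8]=2
  size 3 → [3,5,7]=3  [3,6,8]=3  [3,7,8]=6  [4,5,7]=1  [5,7,8]=3  [6,7,8]=3
  size 4 → [3,4,5,7]=4  [3,5,7,8]=12  [3,6,7,8]=12  [4,5,7,8]=4  [5,6,7,8]=6
  size 5 → [3,4,5,7,8]=20  [3,5,6,7,8]=30  [4,5,6,7,8]=10
  size 6 → [3,4,5,6,7,8]=60
  size 7 → [2,3,4,5,6,7,8]=60
  first=0(u) contributes 60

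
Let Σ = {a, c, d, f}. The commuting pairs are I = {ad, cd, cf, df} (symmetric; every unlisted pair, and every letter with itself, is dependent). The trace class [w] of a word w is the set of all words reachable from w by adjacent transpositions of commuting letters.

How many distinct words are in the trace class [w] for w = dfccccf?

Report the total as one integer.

105

#0=d has no predecessor
#1=f has no predecessor
#2=c has no predecessor
#3=c depends on [2:c]
#4=c depends on [3:c]
#5=c depends on [4:c]
#6=f depends on [1:f]
sources: [0:d, 1:f, 2:c]
N(rest) = Σ N(rest − s) over sources s of rest; N(one piece) = 1:
  size 1 → [0]=1  [5]=1  [6]=1
  size 2 → [0,5]=2  [0,6]=2  [1,6]=1  [4,5]=1  [5,6]=2
  size 3 → [0,1,6]=3  [0,4,5]=3  [0,5,6]=6  [1,5,6]=3  [3,4,5]=1  [4,5,6]=3
  size 4 → [0,1,5,6]=12  [0,3,4,5]=4  [0,4,5,6]=12  [1,4,5,6]=6  [2,3,4,5]=1  [3,4,5,6]=4
  size 5 → [0,1,4,5,6]=30  [0,2,3,4,5]=5  [0,3,4,5,6]=20  [1,3,4,5,6]=10  [2,3,4,5,6]=5
  first=0(d) contributes 15
  first=1(f) contributes 30
  first=2(c) contributes 60
|[w]| = 105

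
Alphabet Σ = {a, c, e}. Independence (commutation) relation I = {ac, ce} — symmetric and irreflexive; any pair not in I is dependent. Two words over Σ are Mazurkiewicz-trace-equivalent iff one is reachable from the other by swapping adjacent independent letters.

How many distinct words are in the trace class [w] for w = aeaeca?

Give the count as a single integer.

#0=a has no predecessor
#1=e depends on [0:a]
#2=a depends on [1:e]
#3=e depends on [2:a]
#4=c has no predecessor
#5=a depends on [3:e]
sources: [0:a, 4:c]
N(rest) = Σ N(rest − s) over sources s of rest; N(one piece) = 1:
  size 1 → [4]=1  [5]=1
  size 2 → [3,5]=1  [4,5]=2
  size 3 → [2,3,5]=1  [3,4,5]=3
  size 4 → [1,2,3,5]=1  [2,3,4,5]=4
  first=0(a) contributes 5
  first=4(c) contributes 1
|[w]| = 6

6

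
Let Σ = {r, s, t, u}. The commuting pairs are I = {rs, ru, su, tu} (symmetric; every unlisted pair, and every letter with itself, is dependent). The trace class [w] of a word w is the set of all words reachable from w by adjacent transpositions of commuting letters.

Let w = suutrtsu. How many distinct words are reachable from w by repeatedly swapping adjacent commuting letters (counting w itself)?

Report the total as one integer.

56

0(s) covers ∅
1(u) covers ∅
2(u) covers 1:u
3(t) covers 0:s
4(r) covers 3:t
5(t) covers 4:r
6(s) covers 5:t
7(u) covers 2:u
floor of heap: 0:s, 1:u
completions by unplaced set U, small U first (add the entries for U minus each lowest piece of U):
  |U|=1: {6}:1  {7}:1
  |U|=2: {2,7}:1  {5,6}:1  {6,7}:2
  |U|=3: {1,2,7}:1  {2,6,7}:3  {4,5,6}:1  {5,6,7}:3
  |U|=4: {1,2,6,7}:4  {2,5,6,7}:6  {3,4,5,6}:1  {4,5,6,7}:4
  |U|=5: {0,3,4,5,6}:1  {1,2,5,6,7}:10  {2,4,5,6,7}:10  {3,4,5,6,7}:5
  |U|=6: {0,3,4,5,6,7}:6  {1,2,4,5,6,7}:20  {2,3,4,5,6,7}:15
  start at 0(s): 35
  start at 1(u): 21
sum over floor = 56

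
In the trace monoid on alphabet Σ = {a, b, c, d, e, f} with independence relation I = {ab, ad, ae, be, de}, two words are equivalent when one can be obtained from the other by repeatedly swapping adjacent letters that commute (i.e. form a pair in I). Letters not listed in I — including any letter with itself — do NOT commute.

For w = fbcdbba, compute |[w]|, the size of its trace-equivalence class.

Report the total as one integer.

piece 0:f — minimal
piece 1:b rests on {0:f}
piece 2:c rests on {1:b}
piece 3:d rests on {2:c}
piece 4:b rests on {3:d}
piece 5:b rests on {4:b}
piece 6:a rests on {2:c}
minimal pieces: {0:f}
ways to finish when only these pieces remain (= sum over removing one remaining piece with nothing left below it):
  1 left: {5}→1  {6}→1
  2 left: {4,5}→1  {5,6}→2
  3 left: {3,4,5}→1  {4,5,6}→3
  4 left: {3,4,5,6}→4
  5 left: {2,3,4,5,6}→4
  placing 0:f first → 4 extensions

4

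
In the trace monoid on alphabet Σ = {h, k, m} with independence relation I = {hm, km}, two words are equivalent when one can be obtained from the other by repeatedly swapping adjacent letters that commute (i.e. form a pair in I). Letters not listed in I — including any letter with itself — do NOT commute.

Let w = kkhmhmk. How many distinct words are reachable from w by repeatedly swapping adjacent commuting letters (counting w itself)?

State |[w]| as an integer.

0(k) covers ∅
1(k) covers 0:k
2(h) covers 1:k
3(m) covers ∅
4(h) covers 2:h
5(m) covers 3:m
6(k) covers 4:h
floor of heap: 0:k, 3:m
completions by unplaced set U, small U first (add the entries for U minus each lowest piece of U):
  |U|=1: {5}:1  {6}:1
  |U|=2: {3,5}:1  {4,6}:1  {5,6}:2
  |U|=3: {2,4,6}:1  {3,5,6}:3  {4,5,6}:3
  |U|=4: {1,2,4,6}:1  {2,4,5,6}:4  {3,4,5,6}:6
  |U|=5: {0,1,2,4,6}:1  {1,2,4,5,6}:5  {2,3,4,5,6}:10
  start at 0(k): 15
  start at 3(m): 6
sum over floor = 21

21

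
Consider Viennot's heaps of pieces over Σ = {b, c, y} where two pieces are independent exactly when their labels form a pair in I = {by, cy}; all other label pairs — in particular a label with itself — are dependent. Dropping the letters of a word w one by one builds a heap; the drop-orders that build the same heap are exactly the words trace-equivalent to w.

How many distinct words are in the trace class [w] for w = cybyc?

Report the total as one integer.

10

drop 0:c onto floor
drop 1:y onto floor
drop 2:b onto {0:c}
drop 3:y onto {1:y}
drop 4:c onto {2:b}
ground layer = {0:c, 1:y}
drop-orders for the pieces not yet dropped (sum over which currently-grounded one goes next):
  1 to go: {3} 1  {4} 1
  2 to go: {1,3} 1  {2,4} 1  {3,4} 2
  3 to go: {0,2,4} 1  {1,3,4} 3  {2,3,4} 3
  if 0:c drops first: 6 orders
  if 1:y drops first: 4 orders
heap linearizations: 10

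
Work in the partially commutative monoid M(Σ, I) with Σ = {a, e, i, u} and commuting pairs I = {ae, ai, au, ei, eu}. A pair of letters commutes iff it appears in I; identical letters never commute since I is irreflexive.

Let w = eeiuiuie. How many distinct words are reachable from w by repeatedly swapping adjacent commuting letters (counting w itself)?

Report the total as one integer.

56

drop 0:e onto floor
drop 1:e onto {0:e}
drop 2:i onto floor
drop 3:u onto {2:i}
drop 4:i onto {3:u}
drop 5:u onto {4:i}
drop 6:i onto {5:u}
drop 7:e onto {1:e}
ground layer = {0:e, 2:i}
drop-orders for the pieces not yet dropped (sum over which currently-grounded one goes next):
  1 to go: {6} 1  {7} 1
  2 to go: {1,7} 1  {5,6} 1  {6,7} 2
  3 to go: {0,1,7} 1  {1,6,7} 3  {4,5,6} 1  {5,6,7} 3
  4 to go: {0,1,6,7} 4  {1,5,6,7} 6  {3,4,5,6} 1  {4,5,6,7} 4
  5 to go: {0,1,5,6,7} 10  {1,4,5,6,7} 10  {2,3,4,5,6} 1  {3,4,5,6,7} 5
  6 to go: {0,1,4,5,6,7} 20  {1,3,4,5,6,7} 15  {2,3,4,5,6,7} 6
  if 0:e drops first: 21 orders
  if 2:i drops first: 35 orders
heap linearizations: 56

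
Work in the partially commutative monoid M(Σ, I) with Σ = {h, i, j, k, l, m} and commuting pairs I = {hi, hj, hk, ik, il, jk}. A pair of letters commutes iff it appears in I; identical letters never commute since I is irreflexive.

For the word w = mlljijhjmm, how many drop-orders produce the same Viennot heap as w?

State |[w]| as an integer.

5

0(m) covers ∅
1(l) covers 0:m
2(l) covers 1:l
3(j) covers 2:l
4(i) covers 3:j
5(j) covers 4:i
6(h) covers 2:l
7(j) covers 5:j
8(m) covers 6:h, 7:j
9(m) covers 8:m
floor of heap: 0:m
completions by unplaced set U, small U first (add the entries for U minus each lowest piece of U):
  |U|=1: {9}:1
  |U|=2: {8,9}:1
  |U|=3: {6,8,9}:1  {7,8,9}:1
  |U|=4: {5,7,8,9}:1  {6,7,8,9}:2
  |U|=5: {4,5,7,8,9}:1  {5,6,7,8,9}:3
  |U|=6: {3,4,5,7,8,9}:1  {4,5,6,7,8,9}:4
  |U|=7: {3,4,5,6,7,8,9}:5
  |U|=8: {2,3,4,5,6,7,8,9}:5
  start at 0(m): 5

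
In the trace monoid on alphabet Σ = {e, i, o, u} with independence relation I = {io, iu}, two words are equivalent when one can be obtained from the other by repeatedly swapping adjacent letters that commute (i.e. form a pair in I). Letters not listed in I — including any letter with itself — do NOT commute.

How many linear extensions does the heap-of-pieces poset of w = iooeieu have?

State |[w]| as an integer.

3

#0=i has no predecessor
#1=o has no predecessor
#2=o depends on [1:o]
#3=e depends on [0:i, 2:o]
#4=i depends on [3:e]
#5=e depends on [4:i]
#6=u depends on [5:e]
sources: [0:i, 1:o]
N(rest) = Σ N(rest − s) over sources s of rest; N(one piece) = 1:
  size 1 → [6]=1
  size 2 → [5,6]=1
  size 3 → [4,5,6]=1
  size 4 → [3,4,5,6]=1
  size 5 → [0,3,4,5,6]=1  [2,3,4,5,6]=1
  first=0(i) contributes 1
  first=1(o) contributes 2
|[w]| = 3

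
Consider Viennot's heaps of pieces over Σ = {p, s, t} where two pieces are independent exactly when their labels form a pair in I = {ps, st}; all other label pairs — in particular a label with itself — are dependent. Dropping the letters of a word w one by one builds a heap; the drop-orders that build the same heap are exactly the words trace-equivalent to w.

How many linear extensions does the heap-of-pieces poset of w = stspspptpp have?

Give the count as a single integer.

drop 0:s onto floor
drop 1:t onto floor
drop 2:s onto {0:s}
drop 3:p onto {1:t}
drop 4:s onto {2:s}
drop 5:p onto {3:p}
drop 6:p onto {5:p}
drop 7:t onto {6:p}
drop 8:p onto {7:t}
drop 9:p onto {8:p}
ground layer = {0:s, 1:t}
drop-orders for the pieces not yet dropped (sum over which currently-grounded one goes next):
  1 to go: {4} 1  {9} 1
  2 to go: {2,4} 1  {4,9} 2  {8,9} 1
  3 to go: {0,2,4} 1  {2,4,9} 3  {4,8,9} 3  {7,8,9} 1
  4 to go: {0,2,4,9} 4  {2,4,8,9} 6  {4,7,8,9} 4  {6,7,8,9} 1
  5 to go: {0,2,4,8,9} 10  {2,4,7,8,9} 10  {4,6,7,8,9} 5  {5,6,7,8,9} 1
  6 to go: {0,2,4,7,8,9} 20  {2,4,6,7,8,9} 15  {3,5,6,7,8,9} 1  {4,5,6,7,8,9} 6
  7 to go: {0,2,4,6,7,8,9} 35  {1,3,5,6,7,8,9} 1  {2,4,5,6,7,8,9} 21  {3,4,5,6,7,8,9} 7
  8 to go: {0,2,4,5,6,7,8,9} 56  {1,3,4,5,6,7,8,9} 8  {2,3,4,5,6,7,8,9} 28
  if 0:s drops first: 36 orders
  if 1:t drops first: 84 orders
heap linearizations: 120

120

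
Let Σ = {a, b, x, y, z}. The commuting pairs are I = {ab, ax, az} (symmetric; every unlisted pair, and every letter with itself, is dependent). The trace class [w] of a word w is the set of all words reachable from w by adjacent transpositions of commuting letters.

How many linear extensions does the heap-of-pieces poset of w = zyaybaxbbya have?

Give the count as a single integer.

5

0(z) covers ∅
1(y) covers 0:z
2(a) covers 1:y
3(y) covers 2:a
4(b) covers 3:y
5(a) covers 3:y
6(x) covers 4:b
7(b) covers 6:x
8(b) covers 7:b
9(y) covers 5:a, 8:b
10(a) covers 9:y
floor of heap: 0:z
completions by unplaced set U, small U first (add the entries for U minus each lowest piece of U):
  |U|=1: {10}:1
  |U|=2: {9,10}:1
  |U|=3: {5,9,10}:1  {8,9,10}:1
  |U|=4: {5,8,9,10}:2  {7,8,9,10}:1
  |U|=5: {5,7,8,9,10}:3  {6,7,8,9,10}:1
  |U|=6: {4,6,7,8,9,10}:1  {5,6,7,8,9,10}:4
  |U|=7: {4,5,6,7,8,9,10}:5
  |U|=8: {3,4,5,6,7,8,9,10}:5
  |U|=9: {2,3,4,5,6,7,8,9,10}:5
  start at 0(z): 5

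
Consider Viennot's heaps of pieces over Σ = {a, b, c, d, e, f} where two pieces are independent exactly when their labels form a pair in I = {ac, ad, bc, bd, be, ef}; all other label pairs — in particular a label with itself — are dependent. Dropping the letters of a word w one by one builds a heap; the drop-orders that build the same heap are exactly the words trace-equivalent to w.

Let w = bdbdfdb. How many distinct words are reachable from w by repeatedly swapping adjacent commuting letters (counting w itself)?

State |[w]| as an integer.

0(b) covers ∅
1(d) covers ∅
2(b) covers 0:b
3(d) covers 1:d
4(f) covers 2:b, 3:d
5(d) covers 4:f
6(b) covers 4:f
floor of heap: 0:b, 1:d
completions by unplaced set U, small U first (add the entries for U minus each lowest piece of U):
  |U|=1: {5}:1  {6}:1
  |U|=2: {5,6}:2
  |U|=3: {4,5,6}:2
  |U|=4: {2,4,5,6}:2  {3,4,5,6}:2
  |U|=5: {0,2,4,5,6}:2  {1,3,4,5,6}:2  {2,3,4,5,6}:4
  start at 0(b): 6
  start at 1(d): 6
sum over floor = 12

12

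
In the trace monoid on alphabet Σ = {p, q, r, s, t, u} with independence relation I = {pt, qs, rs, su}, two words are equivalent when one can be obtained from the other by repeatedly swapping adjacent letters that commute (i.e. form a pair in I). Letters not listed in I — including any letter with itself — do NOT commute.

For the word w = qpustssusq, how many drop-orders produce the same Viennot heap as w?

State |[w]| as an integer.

#0=q has no predecessor
#1=p depends on [0:q]
#2=u depends on [1:p]
#3=s depends on [1:p]
#4=t depends on [2:u, 3:s]
#5=s depends on [4:t]
#6=s depends on [5:s]
#7=u depends on [4:t]
#8=s depends on [6:s]
#9=q depends on [7:u]
sources: [0:q]
N(rest) = Σ N(rest − s) over sources s of rest; N(one piece) = 1:
  size 1 → [8]=1  [9]=1
  size 2 → [6,8]=1  [7,9]=1  [8,9]=2
  size 3 → [5,6,8]=1  [6,8,9]=3  [7,8,9]=3
  size 4 → [5,6,8,9]=4  [6,7,8,9]=6
  size 5 → [5,6,7,8,9]=10
  size 6 → [4,5,6,7,8,9]=10
  size 7 → [2,4,5,6,7,8,9]=10  [3,4,5,6,7,8,9]=10
  size 8 → [2,3,4,5,6,7,8,9]=20
  first=0(q) contributes 20

20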